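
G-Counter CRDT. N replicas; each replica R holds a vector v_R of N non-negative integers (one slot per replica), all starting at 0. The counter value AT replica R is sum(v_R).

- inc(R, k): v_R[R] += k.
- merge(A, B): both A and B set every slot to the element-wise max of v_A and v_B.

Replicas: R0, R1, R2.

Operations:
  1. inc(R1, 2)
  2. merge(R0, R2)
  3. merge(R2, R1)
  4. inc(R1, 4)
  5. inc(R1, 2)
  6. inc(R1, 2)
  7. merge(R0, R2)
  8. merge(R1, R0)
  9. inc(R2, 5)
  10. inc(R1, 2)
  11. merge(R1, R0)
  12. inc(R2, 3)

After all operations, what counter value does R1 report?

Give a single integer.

Answer: 12

Derivation:
Op 1: inc R1 by 2 -> R1=(0,2,0) value=2
Op 2: merge R0<->R2 -> R0=(0,0,0) R2=(0,0,0)
Op 3: merge R2<->R1 -> R2=(0,2,0) R1=(0,2,0)
Op 4: inc R1 by 4 -> R1=(0,6,0) value=6
Op 5: inc R1 by 2 -> R1=(0,8,0) value=8
Op 6: inc R1 by 2 -> R1=(0,10,0) value=10
Op 7: merge R0<->R2 -> R0=(0,2,0) R2=(0,2,0)
Op 8: merge R1<->R0 -> R1=(0,10,0) R0=(0,10,0)
Op 9: inc R2 by 5 -> R2=(0,2,5) value=7
Op 10: inc R1 by 2 -> R1=(0,12,0) value=12
Op 11: merge R1<->R0 -> R1=(0,12,0) R0=(0,12,0)
Op 12: inc R2 by 3 -> R2=(0,2,8) value=10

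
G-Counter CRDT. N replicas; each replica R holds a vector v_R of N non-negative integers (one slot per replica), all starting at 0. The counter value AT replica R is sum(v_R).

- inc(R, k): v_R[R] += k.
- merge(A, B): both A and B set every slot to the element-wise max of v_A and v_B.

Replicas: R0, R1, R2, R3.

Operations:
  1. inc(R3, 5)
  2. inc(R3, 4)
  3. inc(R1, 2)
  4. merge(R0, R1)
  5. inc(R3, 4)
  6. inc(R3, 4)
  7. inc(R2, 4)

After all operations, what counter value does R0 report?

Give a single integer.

Op 1: inc R3 by 5 -> R3=(0,0,0,5) value=5
Op 2: inc R3 by 4 -> R3=(0,0,0,9) value=9
Op 3: inc R1 by 2 -> R1=(0,2,0,0) value=2
Op 4: merge R0<->R1 -> R0=(0,2,0,0) R1=(0,2,0,0)
Op 5: inc R3 by 4 -> R3=(0,0,0,13) value=13
Op 6: inc R3 by 4 -> R3=(0,0,0,17) value=17
Op 7: inc R2 by 4 -> R2=(0,0,4,0) value=4

Answer: 2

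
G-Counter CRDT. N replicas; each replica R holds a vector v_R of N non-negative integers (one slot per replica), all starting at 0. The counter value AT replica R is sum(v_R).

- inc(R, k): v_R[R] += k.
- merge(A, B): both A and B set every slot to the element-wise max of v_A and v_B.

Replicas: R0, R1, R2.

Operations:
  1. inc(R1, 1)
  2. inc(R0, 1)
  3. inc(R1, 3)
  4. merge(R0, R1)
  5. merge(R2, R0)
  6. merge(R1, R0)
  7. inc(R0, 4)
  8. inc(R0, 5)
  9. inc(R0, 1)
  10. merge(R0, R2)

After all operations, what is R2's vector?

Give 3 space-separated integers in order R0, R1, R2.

Answer: 11 4 0

Derivation:
Op 1: inc R1 by 1 -> R1=(0,1,0) value=1
Op 2: inc R0 by 1 -> R0=(1,0,0) value=1
Op 3: inc R1 by 3 -> R1=(0,4,0) value=4
Op 4: merge R0<->R1 -> R0=(1,4,0) R1=(1,4,0)
Op 5: merge R2<->R0 -> R2=(1,4,0) R0=(1,4,0)
Op 6: merge R1<->R0 -> R1=(1,4,0) R0=(1,4,0)
Op 7: inc R0 by 4 -> R0=(5,4,0) value=9
Op 8: inc R0 by 5 -> R0=(10,4,0) value=14
Op 9: inc R0 by 1 -> R0=(11,4,0) value=15
Op 10: merge R0<->R2 -> R0=(11,4,0) R2=(11,4,0)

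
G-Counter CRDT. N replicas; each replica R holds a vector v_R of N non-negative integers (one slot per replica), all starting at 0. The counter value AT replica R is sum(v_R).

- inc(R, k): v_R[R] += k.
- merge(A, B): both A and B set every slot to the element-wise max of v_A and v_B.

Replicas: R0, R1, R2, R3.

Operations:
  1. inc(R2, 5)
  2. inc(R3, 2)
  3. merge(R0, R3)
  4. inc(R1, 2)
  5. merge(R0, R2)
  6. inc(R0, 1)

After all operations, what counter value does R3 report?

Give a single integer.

Answer: 2

Derivation:
Op 1: inc R2 by 5 -> R2=(0,0,5,0) value=5
Op 2: inc R3 by 2 -> R3=(0,0,0,2) value=2
Op 3: merge R0<->R3 -> R0=(0,0,0,2) R3=(0,0,0,2)
Op 4: inc R1 by 2 -> R1=(0,2,0,0) value=2
Op 5: merge R0<->R2 -> R0=(0,0,5,2) R2=(0,0,5,2)
Op 6: inc R0 by 1 -> R0=(1,0,5,2) value=8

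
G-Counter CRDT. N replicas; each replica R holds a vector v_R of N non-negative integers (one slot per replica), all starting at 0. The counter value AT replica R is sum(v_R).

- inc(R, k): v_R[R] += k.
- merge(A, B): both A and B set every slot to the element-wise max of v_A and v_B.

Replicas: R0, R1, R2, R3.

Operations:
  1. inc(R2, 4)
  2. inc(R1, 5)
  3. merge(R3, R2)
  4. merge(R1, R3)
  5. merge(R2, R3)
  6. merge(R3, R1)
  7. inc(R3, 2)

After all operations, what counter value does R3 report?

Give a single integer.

Answer: 11

Derivation:
Op 1: inc R2 by 4 -> R2=(0,0,4,0) value=4
Op 2: inc R1 by 5 -> R1=(0,5,0,0) value=5
Op 3: merge R3<->R2 -> R3=(0,0,4,0) R2=(0,0,4,0)
Op 4: merge R1<->R3 -> R1=(0,5,4,0) R3=(0,5,4,0)
Op 5: merge R2<->R3 -> R2=(0,5,4,0) R3=(0,5,4,0)
Op 6: merge R3<->R1 -> R3=(0,5,4,0) R1=(0,5,4,0)
Op 7: inc R3 by 2 -> R3=(0,5,4,2) value=11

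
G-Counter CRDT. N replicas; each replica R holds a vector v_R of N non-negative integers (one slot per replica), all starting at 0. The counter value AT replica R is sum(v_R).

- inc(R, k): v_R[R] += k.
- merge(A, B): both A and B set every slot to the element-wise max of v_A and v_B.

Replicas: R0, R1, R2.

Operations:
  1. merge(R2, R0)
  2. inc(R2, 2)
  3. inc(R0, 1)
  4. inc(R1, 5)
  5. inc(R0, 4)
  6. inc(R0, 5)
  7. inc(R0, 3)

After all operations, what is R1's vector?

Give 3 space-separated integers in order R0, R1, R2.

Answer: 0 5 0

Derivation:
Op 1: merge R2<->R0 -> R2=(0,0,0) R0=(0,0,0)
Op 2: inc R2 by 2 -> R2=(0,0,2) value=2
Op 3: inc R0 by 1 -> R0=(1,0,0) value=1
Op 4: inc R1 by 5 -> R1=(0,5,0) value=5
Op 5: inc R0 by 4 -> R0=(5,0,0) value=5
Op 6: inc R0 by 5 -> R0=(10,0,0) value=10
Op 7: inc R0 by 3 -> R0=(13,0,0) value=13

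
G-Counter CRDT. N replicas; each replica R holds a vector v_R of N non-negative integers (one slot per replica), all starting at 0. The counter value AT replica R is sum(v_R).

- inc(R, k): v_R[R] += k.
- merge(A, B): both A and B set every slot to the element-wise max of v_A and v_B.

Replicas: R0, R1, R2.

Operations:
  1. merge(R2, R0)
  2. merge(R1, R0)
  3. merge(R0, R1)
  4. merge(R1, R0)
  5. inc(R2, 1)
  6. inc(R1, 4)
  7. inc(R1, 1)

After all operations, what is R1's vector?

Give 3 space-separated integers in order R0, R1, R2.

Answer: 0 5 0

Derivation:
Op 1: merge R2<->R0 -> R2=(0,0,0) R0=(0,0,0)
Op 2: merge R1<->R0 -> R1=(0,0,0) R0=(0,0,0)
Op 3: merge R0<->R1 -> R0=(0,0,0) R1=(0,0,0)
Op 4: merge R1<->R0 -> R1=(0,0,0) R0=(0,0,0)
Op 5: inc R2 by 1 -> R2=(0,0,1) value=1
Op 6: inc R1 by 4 -> R1=(0,4,0) value=4
Op 7: inc R1 by 1 -> R1=(0,5,0) value=5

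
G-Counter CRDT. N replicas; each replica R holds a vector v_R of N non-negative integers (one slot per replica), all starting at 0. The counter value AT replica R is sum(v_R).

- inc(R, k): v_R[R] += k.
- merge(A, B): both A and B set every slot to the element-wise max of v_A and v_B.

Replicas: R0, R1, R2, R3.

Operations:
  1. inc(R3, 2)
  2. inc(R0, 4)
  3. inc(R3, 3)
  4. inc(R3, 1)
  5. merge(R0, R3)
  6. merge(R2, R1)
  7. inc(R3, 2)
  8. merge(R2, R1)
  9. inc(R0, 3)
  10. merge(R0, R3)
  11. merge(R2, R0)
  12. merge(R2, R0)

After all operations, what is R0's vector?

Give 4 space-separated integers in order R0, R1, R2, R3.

Answer: 7 0 0 8

Derivation:
Op 1: inc R3 by 2 -> R3=(0,0,0,2) value=2
Op 2: inc R0 by 4 -> R0=(4,0,0,0) value=4
Op 3: inc R3 by 3 -> R3=(0,0,0,5) value=5
Op 4: inc R3 by 1 -> R3=(0,0,0,6) value=6
Op 5: merge R0<->R3 -> R0=(4,0,0,6) R3=(4,0,0,6)
Op 6: merge R2<->R1 -> R2=(0,0,0,0) R1=(0,0,0,0)
Op 7: inc R3 by 2 -> R3=(4,0,0,8) value=12
Op 8: merge R2<->R1 -> R2=(0,0,0,0) R1=(0,0,0,0)
Op 9: inc R0 by 3 -> R0=(7,0,0,6) value=13
Op 10: merge R0<->R3 -> R0=(7,0,0,8) R3=(7,0,0,8)
Op 11: merge R2<->R0 -> R2=(7,0,0,8) R0=(7,0,0,8)
Op 12: merge R2<->R0 -> R2=(7,0,0,8) R0=(7,0,0,8)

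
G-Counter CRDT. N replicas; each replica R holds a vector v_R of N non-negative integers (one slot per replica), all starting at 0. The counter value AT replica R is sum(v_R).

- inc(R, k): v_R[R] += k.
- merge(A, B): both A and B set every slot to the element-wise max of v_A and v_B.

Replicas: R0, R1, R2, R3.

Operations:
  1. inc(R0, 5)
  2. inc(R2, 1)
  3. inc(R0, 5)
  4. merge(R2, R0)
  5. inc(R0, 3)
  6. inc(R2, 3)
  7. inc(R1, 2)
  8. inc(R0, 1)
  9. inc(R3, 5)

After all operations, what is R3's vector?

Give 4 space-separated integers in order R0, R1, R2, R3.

Op 1: inc R0 by 5 -> R0=(5,0,0,0) value=5
Op 2: inc R2 by 1 -> R2=(0,0,1,0) value=1
Op 3: inc R0 by 5 -> R0=(10,0,0,0) value=10
Op 4: merge R2<->R0 -> R2=(10,0,1,0) R0=(10,0,1,0)
Op 5: inc R0 by 3 -> R0=(13,0,1,0) value=14
Op 6: inc R2 by 3 -> R2=(10,0,4,0) value=14
Op 7: inc R1 by 2 -> R1=(0,2,0,0) value=2
Op 8: inc R0 by 1 -> R0=(14,0,1,0) value=15
Op 9: inc R3 by 5 -> R3=(0,0,0,5) value=5

Answer: 0 0 0 5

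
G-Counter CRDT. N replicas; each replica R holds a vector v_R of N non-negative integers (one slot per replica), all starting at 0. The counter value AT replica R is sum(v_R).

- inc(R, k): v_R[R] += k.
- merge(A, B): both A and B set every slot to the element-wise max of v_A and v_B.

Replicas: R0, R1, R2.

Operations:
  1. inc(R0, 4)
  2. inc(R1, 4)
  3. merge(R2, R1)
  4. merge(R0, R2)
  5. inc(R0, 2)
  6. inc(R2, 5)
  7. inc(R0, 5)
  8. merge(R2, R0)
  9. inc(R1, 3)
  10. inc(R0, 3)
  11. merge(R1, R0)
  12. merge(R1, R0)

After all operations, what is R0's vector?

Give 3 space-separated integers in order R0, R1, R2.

Answer: 14 7 5

Derivation:
Op 1: inc R0 by 4 -> R0=(4,0,0) value=4
Op 2: inc R1 by 4 -> R1=(0,4,0) value=4
Op 3: merge R2<->R1 -> R2=(0,4,0) R1=(0,4,0)
Op 4: merge R0<->R2 -> R0=(4,4,0) R2=(4,4,0)
Op 5: inc R0 by 2 -> R0=(6,4,0) value=10
Op 6: inc R2 by 5 -> R2=(4,4,5) value=13
Op 7: inc R0 by 5 -> R0=(11,4,0) value=15
Op 8: merge R2<->R0 -> R2=(11,4,5) R0=(11,4,5)
Op 9: inc R1 by 3 -> R1=(0,7,0) value=7
Op 10: inc R0 by 3 -> R0=(14,4,5) value=23
Op 11: merge R1<->R0 -> R1=(14,7,5) R0=(14,7,5)
Op 12: merge R1<->R0 -> R1=(14,7,5) R0=(14,7,5)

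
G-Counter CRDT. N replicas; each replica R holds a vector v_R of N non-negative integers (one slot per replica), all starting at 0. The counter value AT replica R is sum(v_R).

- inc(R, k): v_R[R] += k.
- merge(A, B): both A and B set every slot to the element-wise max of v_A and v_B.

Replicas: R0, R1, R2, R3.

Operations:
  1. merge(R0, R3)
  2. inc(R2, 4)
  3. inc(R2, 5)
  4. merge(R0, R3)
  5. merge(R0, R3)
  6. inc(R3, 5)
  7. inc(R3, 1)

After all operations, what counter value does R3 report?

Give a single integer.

Op 1: merge R0<->R3 -> R0=(0,0,0,0) R3=(0,0,0,0)
Op 2: inc R2 by 4 -> R2=(0,0,4,0) value=4
Op 3: inc R2 by 5 -> R2=(0,0,9,0) value=9
Op 4: merge R0<->R3 -> R0=(0,0,0,0) R3=(0,0,0,0)
Op 5: merge R0<->R3 -> R0=(0,0,0,0) R3=(0,0,0,0)
Op 6: inc R3 by 5 -> R3=(0,0,0,5) value=5
Op 7: inc R3 by 1 -> R3=(0,0,0,6) value=6

Answer: 6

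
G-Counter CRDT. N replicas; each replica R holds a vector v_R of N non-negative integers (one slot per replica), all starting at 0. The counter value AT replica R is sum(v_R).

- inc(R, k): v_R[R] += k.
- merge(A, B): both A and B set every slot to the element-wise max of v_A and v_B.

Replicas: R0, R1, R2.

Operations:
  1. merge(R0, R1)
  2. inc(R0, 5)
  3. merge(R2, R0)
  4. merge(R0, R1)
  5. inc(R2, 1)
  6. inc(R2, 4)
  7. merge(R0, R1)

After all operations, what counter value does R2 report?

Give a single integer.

Op 1: merge R0<->R1 -> R0=(0,0,0) R1=(0,0,0)
Op 2: inc R0 by 5 -> R0=(5,0,0) value=5
Op 3: merge R2<->R0 -> R2=(5,0,0) R0=(5,0,0)
Op 4: merge R0<->R1 -> R0=(5,0,0) R1=(5,0,0)
Op 5: inc R2 by 1 -> R2=(5,0,1) value=6
Op 6: inc R2 by 4 -> R2=(5,0,5) value=10
Op 7: merge R0<->R1 -> R0=(5,0,0) R1=(5,0,0)

Answer: 10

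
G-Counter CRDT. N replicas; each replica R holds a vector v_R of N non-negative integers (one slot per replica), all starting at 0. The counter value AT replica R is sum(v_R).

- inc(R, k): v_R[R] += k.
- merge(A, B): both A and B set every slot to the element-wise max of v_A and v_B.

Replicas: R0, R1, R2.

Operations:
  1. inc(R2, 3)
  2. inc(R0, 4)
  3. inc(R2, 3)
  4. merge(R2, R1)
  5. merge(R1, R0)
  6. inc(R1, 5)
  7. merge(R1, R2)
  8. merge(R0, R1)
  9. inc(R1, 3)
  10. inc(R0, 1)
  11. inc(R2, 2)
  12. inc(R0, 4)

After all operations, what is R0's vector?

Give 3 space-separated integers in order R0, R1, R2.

Answer: 9 5 6

Derivation:
Op 1: inc R2 by 3 -> R2=(0,0,3) value=3
Op 2: inc R0 by 4 -> R0=(4,0,0) value=4
Op 3: inc R2 by 3 -> R2=(0,0,6) value=6
Op 4: merge R2<->R1 -> R2=(0,0,6) R1=(0,0,6)
Op 5: merge R1<->R0 -> R1=(4,0,6) R0=(4,0,6)
Op 6: inc R1 by 5 -> R1=(4,5,6) value=15
Op 7: merge R1<->R2 -> R1=(4,5,6) R2=(4,5,6)
Op 8: merge R0<->R1 -> R0=(4,5,6) R1=(4,5,6)
Op 9: inc R1 by 3 -> R1=(4,8,6) value=18
Op 10: inc R0 by 1 -> R0=(5,5,6) value=16
Op 11: inc R2 by 2 -> R2=(4,5,8) value=17
Op 12: inc R0 by 4 -> R0=(9,5,6) value=20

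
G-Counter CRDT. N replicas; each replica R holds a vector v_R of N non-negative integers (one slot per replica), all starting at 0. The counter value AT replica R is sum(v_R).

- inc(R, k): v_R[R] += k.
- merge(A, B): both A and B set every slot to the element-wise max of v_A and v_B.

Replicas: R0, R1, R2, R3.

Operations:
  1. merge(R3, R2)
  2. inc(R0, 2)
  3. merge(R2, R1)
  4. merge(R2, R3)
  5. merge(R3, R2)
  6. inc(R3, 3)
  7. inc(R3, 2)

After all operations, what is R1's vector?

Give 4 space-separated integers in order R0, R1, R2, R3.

Op 1: merge R3<->R2 -> R3=(0,0,0,0) R2=(0,0,0,0)
Op 2: inc R0 by 2 -> R0=(2,0,0,0) value=2
Op 3: merge R2<->R1 -> R2=(0,0,0,0) R1=(0,0,0,0)
Op 4: merge R2<->R3 -> R2=(0,0,0,0) R3=(0,0,0,0)
Op 5: merge R3<->R2 -> R3=(0,0,0,0) R2=(0,0,0,0)
Op 6: inc R3 by 3 -> R3=(0,0,0,3) value=3
Op 7: inc R3 by 2 -> R3=(0,0,0,5) value=5

Answer: 0 0 0 0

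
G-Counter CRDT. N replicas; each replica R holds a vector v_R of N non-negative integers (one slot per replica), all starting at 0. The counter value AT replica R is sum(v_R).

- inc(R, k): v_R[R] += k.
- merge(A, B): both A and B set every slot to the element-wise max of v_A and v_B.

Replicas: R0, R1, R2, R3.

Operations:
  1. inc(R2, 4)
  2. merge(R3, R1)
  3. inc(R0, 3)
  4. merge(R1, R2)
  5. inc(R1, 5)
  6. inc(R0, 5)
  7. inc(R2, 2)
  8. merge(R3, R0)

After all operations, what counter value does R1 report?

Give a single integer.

Op 1: inc R2 by 4 -> R2=(0,0,4,0) value=4
Op 2: merge R3<->R1 -> R3=(0,0,0,0) R1=(0,0,0,0)
Op 3: inc R0 by 3 -> R0=(3,0,0,0) value=3
Op 4: merge R1<->R2 -> R1=(0,0,4,0) R2=(0,0,4,0)
Op 5: inc R1 by 5 -> R1=(0,5,4,0) value=9
Op 6: inc R0 by 5 -> R0=(8,0,0,0) value=8
Op 7: inc R2 by 2 -> R2=(0,0,6,0) value=6
Op 8: merge R3<->R0 -> R3=(8,0,0,0) R0=(8,0,0,0)

Answer: 9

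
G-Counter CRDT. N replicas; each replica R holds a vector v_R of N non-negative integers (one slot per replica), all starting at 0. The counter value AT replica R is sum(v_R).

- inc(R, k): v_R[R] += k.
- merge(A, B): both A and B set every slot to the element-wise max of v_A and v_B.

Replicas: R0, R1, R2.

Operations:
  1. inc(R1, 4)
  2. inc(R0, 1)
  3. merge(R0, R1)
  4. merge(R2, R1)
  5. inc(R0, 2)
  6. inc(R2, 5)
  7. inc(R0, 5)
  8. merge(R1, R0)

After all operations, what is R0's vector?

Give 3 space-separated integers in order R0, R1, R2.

Answer: 8 4 0

Derivation:
Op 1: inc R1 by 4 -> R1=(0,4,0) value=4
Op 2: inc R0 by 1 -> R0=(1,0,0) value=1
Op 3: merge R0<->R1 -> R0=(1,4,0) R1=(1,4,0)
Op 4: merge R2<->R1 -> R2=(1,4,0) R1=(1,4,0)
Op 5: inc R0 by 2 -> R0=(3,4,0) value=7
Op 6: inc R2 by 5 -> R2=(1,4,5) value=10
Op 7: inc R0 by 5 -> R0=(8,4,0) value=12
Op 8: merge R1<->R0 -> R1=(8,4,0) R0=(8,4,0)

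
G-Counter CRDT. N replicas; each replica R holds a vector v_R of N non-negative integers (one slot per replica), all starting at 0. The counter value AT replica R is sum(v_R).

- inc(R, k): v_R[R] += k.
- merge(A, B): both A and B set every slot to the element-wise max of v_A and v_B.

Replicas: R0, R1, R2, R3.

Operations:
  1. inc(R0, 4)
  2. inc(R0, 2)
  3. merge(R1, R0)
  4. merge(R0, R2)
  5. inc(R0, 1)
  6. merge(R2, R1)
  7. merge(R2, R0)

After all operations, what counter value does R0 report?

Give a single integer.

Answer: 7

Derivation:
Op 1: inc R0 by 4 -> R0=(4,0,0,0) value=4
Op 2: inc R0 by 2 -> R0=(6,0,0,0) value=6
Op 3: merge R1<->R0 -> R1=(6,0,0,0) R0=(6,0,0,0)
Op 4: merge R0<->R2 -> R0=(6,0,0,0) R2=(6,0,0,0)
Op 5: inc R0 by 1 -> R0=(7,0,0,0) value=7
Op 6: merge R2<->R1 -> R2=(6,0,0,0) R1=(6,0,0,0)
Op 7: merge R2<->R0 -> R2=(7,0,0,0) R0=(7,0,0,0)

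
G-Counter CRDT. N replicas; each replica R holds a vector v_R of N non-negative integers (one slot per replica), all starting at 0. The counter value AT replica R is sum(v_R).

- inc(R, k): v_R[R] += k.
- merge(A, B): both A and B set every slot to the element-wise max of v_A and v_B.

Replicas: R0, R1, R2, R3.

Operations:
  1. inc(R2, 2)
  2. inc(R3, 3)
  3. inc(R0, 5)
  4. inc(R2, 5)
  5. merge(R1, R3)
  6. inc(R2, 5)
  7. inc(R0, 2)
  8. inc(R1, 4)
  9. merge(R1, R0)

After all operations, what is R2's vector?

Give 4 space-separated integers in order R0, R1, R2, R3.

Answer: 0 0 12 0

Derivation:
Op 1: inc R2 by 2 -> R2=(0,0,2,0) value=2
Op 2: inc R3 by 3 -> R3=(0,0,0,3) value=3
Op 3: inc R0 by 5 -> R0=(5,0,0,0) value=5
Op 4: inc R2 by 5 -> R2=(0,0,7,0) value=7
Op 5: merge R1<->R3 -> R1=(0,0,0,3) R3=(0,0,0,3)
Op 6: inc R2 by 5 -> R2=(0,0,12,0) value=12
Op 7: inc R0 by 2 -> R0=(7,0,0,0) value=7
Op 8: inc R1 by 4 -> R1=(0,4,0,3) value=7
Op 9: merge R1<->R0 -> R1=(7,4,0,3) R0=(7,4,0,3)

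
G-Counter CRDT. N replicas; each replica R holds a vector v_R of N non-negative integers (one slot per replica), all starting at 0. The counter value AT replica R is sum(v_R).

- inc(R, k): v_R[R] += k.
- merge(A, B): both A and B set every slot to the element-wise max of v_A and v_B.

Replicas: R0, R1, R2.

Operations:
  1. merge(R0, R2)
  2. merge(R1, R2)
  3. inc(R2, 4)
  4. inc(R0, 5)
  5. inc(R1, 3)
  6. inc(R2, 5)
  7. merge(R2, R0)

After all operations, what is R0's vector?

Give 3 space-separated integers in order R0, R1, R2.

Op 1: merge R0<->R2 -> R0=(0,0,0) R2=(0,0,0)
Op 2: merge R1<->R2 -> R1=(0,0,0) R2=(0,0,0)
Op 3: inc R2 by 4 -> R2=(0,0,4) value=4
Op 4: inc R0 by 5 -> R0=(5,0,0) value=5
Op 5: inc R1 by 3 -> R1=(0,3,0) value=3
Op 6: inc R2 by 5 -> R2=(0,0,9) value=9
Op 7: merge R2<->R0 -> R2=(5,0,9) R0=(5,0,9)

Answer: 5 0 9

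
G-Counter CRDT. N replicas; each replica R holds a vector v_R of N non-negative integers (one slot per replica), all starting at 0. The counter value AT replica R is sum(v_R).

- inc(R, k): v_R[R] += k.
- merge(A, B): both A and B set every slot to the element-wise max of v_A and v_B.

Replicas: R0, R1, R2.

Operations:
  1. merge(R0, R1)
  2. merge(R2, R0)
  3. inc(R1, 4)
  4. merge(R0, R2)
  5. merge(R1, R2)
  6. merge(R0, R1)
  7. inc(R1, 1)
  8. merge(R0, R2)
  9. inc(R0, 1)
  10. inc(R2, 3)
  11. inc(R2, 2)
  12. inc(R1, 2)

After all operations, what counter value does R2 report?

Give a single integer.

Op 1: merge R0<->R1 -> R0=(0,0,0) R1=(0,0,0)
Op 2: merge R2<->R0 -> R2=(0,0,0) R0=(0,0,0)
Op 3: inc R1 by 4 -> R1=(0,4,0) value=4
Op 4: merge R0<->R2 -> R0=(0,0,0) R2=(0,0,0)
Op 5: merge R1<->R2 -> R1=(0,4,0) R2=(0,4,0)
Op 6: merge R0<->R1 -> R0=(0,4,0) R1=(0,4,0)
Op 7: inc R1 by 1 -> R1=(0,5,0) value=5
Op 8: merge R0<->R2 -> R0=(0,4,0) R2=(0,4,0)
Op 9: inc R0 by 1 -> R0=(1,4,0) value=5
Op 10: inc R2 by 3 -> R2=(0,4,3) value=7
Op 11: inc R2 by 2 -> R2=(0,4,5) value=9
Op 12: inc R1 by 2 -> R1=(0,7,0) value=7

Answer: 9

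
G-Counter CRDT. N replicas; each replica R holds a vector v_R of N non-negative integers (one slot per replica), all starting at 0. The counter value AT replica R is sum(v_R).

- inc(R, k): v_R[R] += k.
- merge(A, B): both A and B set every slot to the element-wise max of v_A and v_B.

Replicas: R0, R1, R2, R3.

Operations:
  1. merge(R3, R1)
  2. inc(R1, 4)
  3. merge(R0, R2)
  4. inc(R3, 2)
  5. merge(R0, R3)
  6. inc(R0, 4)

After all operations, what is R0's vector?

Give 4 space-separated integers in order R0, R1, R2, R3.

Answer: 4 0 0 2

Derivation:
Op 1: merge R3<->R1 -> R3=(0,0,0,0) R1=(0,0,0,0)
Op 2: inc R1 by 4 -> R1=(0,4,0,0) value=4
Op 3: merge R0<->R2 -> R0=(0,0,0,0) R2=(0,0,0,0)
Op 4: inc R3 by 2 -> R3=(0,0,0,2) value=2
Op 5: merge R0<->R3 -> R0=(0,0,0,2) R3=(0,0,0,2)
Op 6: inc R0 by 4 -> R0=(4,0,0,2) value=6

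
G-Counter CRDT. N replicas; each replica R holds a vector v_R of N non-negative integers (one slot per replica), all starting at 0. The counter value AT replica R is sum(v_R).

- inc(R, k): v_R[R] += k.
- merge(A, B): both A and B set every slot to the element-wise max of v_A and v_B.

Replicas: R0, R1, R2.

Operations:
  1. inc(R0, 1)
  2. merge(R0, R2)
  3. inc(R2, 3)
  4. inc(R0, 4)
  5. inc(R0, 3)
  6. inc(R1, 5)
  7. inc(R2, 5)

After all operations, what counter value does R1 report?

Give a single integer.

Answer: 5

Derivation:
Op 1: inc R0 by 1 -> R0=(1,0,0) value=1
Op 2: merge R0<->R2 -> R0=(1,0,0) R2=(1,0,0)
Op 3: inc R2 by 3 -> R2=(1,0,3) value=4
Op 4: inc R0 by 4 -> R0=(5,0,0) value=5
Op 5: inc R0 by 3 -> R0=(8,0,0) value=8
Op 6: inc R1 by 5 -> R1=(0,5,0) value=5
Op 7: inc R2 by 5 -> R2=(1,0,8) value=9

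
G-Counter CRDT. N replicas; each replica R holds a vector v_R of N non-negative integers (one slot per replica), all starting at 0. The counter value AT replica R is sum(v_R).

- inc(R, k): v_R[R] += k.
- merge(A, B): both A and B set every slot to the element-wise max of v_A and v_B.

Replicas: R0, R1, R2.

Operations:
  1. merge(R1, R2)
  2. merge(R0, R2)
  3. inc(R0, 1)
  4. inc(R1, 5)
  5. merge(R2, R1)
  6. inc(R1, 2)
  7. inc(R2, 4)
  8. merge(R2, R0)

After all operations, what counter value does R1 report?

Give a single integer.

Op 1: merge R1<->R2 -> R1=(0,0,0) R2=(0,0,0)
Op 2: merge R0<->R2 -> R0=(0,0,0) R2=(0,0,0)
Op 3: inc R0 by 1 -> R0=(1,0,0) value=1
Op 4: inc R1 by 5 -> R1=(0,5,0) value=5
Op 5: merge R2<->R1 -> R2=(0,5,0) R1=(0,5,0)
Op 6: inc R1 by 2 -> R1=(0,7,0) value=7
Op 7: inc R2 by 4 -> R2=(0,5,4) value=9
Op 8: merge R2<->R0 -> R2=(1,5,4) R0=(1,5,4)

Answer: 7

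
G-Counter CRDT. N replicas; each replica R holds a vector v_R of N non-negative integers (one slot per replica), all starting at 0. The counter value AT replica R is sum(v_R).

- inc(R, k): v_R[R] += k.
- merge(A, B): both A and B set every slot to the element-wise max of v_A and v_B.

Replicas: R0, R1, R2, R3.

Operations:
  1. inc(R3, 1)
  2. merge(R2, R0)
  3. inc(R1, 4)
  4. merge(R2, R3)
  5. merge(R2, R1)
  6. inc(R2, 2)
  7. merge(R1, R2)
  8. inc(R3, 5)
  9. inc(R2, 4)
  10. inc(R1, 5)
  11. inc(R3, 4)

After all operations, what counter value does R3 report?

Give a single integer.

Answer: 10

Derivation:
Op 1: inc R3 by 1 -> R3=(0,0,0,1) value=1
Op 2: merge R2<->R0 -> R2=(0,0,0,0) R0=(0,0,0,0)
Op 3: inc R1 by 4 -> R1=(0,4,0,0) value=4
Op 4: merge R2<->R3 -> R2=(0,0,0,1) R3=(0,0,0,1)
Op 5: merge R2<->R1 -> R2=(0,4,0,1) R1=(0,4,0,1)
Op 6: inc R2 by 2 -> R2=(0,4,2,1) value=7
Op 7: merge R1<->R2 -> R1=(0,4,2,1) R2=(0,4,2,1)
Op 8: inc R3 by 5 -> R3=(0,0,0,6) value=6
Op 9: inc R2 by 4 -> R2=(0,4,6,1) value=11
Op 10: inc R1 by 5 -> R1=(0,9,2,1) value=12
Op 11: inc R3 by 4 -> R3=(0,0,0,10) value=10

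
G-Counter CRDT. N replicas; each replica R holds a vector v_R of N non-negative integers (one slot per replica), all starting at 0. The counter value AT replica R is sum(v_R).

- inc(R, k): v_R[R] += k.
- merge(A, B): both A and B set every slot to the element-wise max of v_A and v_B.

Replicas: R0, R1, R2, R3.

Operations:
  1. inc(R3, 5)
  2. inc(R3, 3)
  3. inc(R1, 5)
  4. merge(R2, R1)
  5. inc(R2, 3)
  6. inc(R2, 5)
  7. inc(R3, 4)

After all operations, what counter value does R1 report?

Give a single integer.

Answer: 5

Derivation:
Op 1: inc R3 by 5 -> R3=(0,0,0,5) value=5
Op 2: inc R3 by 3 -> R3=(0,0,0,8) value=8
Op 3: inc R1 by 5 -> R1=(0,5,0,0) value=5
Op 4: merge R2<->R1 -> R2=(0,5,0,0) R1=(0,5,0,0)
Op 5: inc R2 by 3 -> R2=(0,5,3,0) value=8
Op 6: inc R2 by 5 -> R2=(0,5,8,0) value=13
Op 7: inc R3 by 4 -> R3=(0,0,0,12) value=12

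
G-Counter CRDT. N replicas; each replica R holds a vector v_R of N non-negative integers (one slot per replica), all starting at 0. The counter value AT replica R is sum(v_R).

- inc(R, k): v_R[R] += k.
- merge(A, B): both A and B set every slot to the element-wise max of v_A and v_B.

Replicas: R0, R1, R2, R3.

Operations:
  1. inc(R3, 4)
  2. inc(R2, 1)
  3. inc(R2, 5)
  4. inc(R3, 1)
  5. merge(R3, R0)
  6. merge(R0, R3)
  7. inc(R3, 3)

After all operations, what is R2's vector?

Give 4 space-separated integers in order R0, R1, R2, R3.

Op 1: inc R3 by 4 -> R3=(0,0,0,4) value=4
Op 2: inc R2 by 1 -> R2=(0,0,1,0) value=1
Op 3: inc R2 by 5 -> R2=(0,0,6,0) value=6
Op 4: inc R3 by 1 -> R3=(0,0,0,5) value=5
Op 5: merge R3<->R0 -> R3=(0,0,0,5) R0=(0,0,0,5)
Op 6: merge R0<->R3 -> R0=(0,0,0,5) R3=(0,0,0,5)
Op 7: inc R3 by 3 -> R3=(0,0,0,8) value=8

Answer: 0 0 6 0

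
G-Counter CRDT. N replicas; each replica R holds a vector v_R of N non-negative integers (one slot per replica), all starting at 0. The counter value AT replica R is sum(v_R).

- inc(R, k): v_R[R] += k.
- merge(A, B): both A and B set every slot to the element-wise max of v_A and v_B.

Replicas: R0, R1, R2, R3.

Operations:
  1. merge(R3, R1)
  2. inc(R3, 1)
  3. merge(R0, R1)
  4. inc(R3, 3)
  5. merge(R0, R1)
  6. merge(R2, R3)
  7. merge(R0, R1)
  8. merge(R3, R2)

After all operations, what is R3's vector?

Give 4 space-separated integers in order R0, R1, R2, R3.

Op 1: merge R3<->R1 -> R3=(0,0,0,0) R1=(0,0,0,0)
Op 2: inc R3 by 1 -> R3=(0,0,0,1) value=1
Op 3: merge R0<->R1 -> R0=(0,0,0,0) R1=(0,0,0,0)
Op 4: inc R3 by 3 -> R3=(0,0,0,4) value=4
Op 5: merge R0<->R1 -> R0=(0,0,0,0) R1=(0,0,0,0)
Op 6: merge R2<->R3 -> R2=(0,0,0,4) R3=(0,0,0,4)
Op 7: merge R0<->R1 -> R0=(0,0,0,0) R1=(0,0,0,0)
Op 8: merge R3<->R2 -> R3=(0,0,0,4) R2=(0,0,0,4)

Answer: 0 0 0 4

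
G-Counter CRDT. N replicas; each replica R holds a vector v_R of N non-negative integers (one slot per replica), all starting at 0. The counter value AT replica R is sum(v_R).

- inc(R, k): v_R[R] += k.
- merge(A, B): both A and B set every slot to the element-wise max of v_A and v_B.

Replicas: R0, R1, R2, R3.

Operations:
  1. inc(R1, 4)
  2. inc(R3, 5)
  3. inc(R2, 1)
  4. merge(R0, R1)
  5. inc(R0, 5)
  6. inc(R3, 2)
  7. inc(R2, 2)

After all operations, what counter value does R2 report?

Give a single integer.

Op 1: inc R1 by 4 -> R1=(0,4,0,0) value=4
Op 2: inc R3 by 5 -> R3=(0,0,0,5) value=5
Op 3: inc R2 by 1 -> R2=(0,0,1,0) value=1
Op 4: merge R0<->R1 -> R0=(0,4,0,0) R1=(0,4,0,0)
Op 5: inc R0 by 5 -> R0=(5,4,0,0) value=9
Op 6: inc R3 by 2 -> R3=(0,0,0,7) value=7
Op 7: inc R2 by 2 -> R2=(0,0,3,0) value=3

Answer: 3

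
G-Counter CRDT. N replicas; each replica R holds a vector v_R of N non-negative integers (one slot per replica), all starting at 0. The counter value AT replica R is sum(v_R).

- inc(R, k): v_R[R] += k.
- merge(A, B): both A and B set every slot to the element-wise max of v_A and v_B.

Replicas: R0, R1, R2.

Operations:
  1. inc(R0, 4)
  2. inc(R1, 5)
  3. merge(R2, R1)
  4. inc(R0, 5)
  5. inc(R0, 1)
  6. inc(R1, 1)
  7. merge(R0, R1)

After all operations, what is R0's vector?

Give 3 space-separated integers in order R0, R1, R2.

Answer: 10 6 0

Derivation:
Op 1: inc R0 by 4 -> R0=(4,0,0) value=4
Op 2: inc R1 by 5 -> R1=(0,5,0) value=5
Op 3: merge R2<->R1 -> R2=(0,5,0) R1=(0,5,0)
Op 4: inc R0 by 5 -> R0=(9,0,0) value=9
Op 5: inc R0 by 1 -> R0=(10,0,0) value=10
Op 6: inc R1 by 1 -> R1=(0,6,0) value=6
Op 7: merge R0<->R1 -> R0=(10,6,0) R1=(10,6,0)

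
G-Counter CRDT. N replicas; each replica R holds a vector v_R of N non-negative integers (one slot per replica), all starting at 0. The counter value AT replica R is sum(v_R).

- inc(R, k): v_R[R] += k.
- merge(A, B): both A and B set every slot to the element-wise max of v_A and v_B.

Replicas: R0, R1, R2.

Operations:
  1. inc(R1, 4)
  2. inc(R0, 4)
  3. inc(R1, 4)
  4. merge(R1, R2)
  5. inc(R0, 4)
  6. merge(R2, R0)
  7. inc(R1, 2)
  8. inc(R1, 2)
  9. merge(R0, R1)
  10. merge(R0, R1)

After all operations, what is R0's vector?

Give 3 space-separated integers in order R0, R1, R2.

Answer: 8 12 0

Derivation:
Op 1: inc R1 by 4 -> R1=(0,4,0) value=4
Op 2: inc R0 by 4 -> R0=(4,0,0) value=4
Op 3: inc R1 by 4 -> R1=(0,8,0) value=8
Op 4: merge R1<->R2 -> R1=(0,8,0) R2=(0,8,0)
Op 5: inc R0 by 4 -> R0=(8,0,0) value=8
Op 6: merge R2<->R0 -> R2=(8,8,0) R0=(8,8,0)
Op 7: inc R1 by 2 -> R1=(0,10,0) value=10
Op 8: inc R1 by 2 -> R1=(0,12,0) value=12
Op 9: merge R0<->R1 -> R0=(8,12,0) R1=(8,12,0)
Op 10: merge R0<->R1 -> R0=(8,12,0) R1=(8,12,0)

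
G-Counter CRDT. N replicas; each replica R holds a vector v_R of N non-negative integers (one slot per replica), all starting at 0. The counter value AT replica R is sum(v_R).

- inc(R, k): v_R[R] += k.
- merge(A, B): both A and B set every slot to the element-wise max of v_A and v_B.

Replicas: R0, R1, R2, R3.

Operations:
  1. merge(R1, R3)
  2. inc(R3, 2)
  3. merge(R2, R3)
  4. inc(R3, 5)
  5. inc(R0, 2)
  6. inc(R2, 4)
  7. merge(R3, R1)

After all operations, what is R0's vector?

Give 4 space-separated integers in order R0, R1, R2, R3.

Op 1: merge R1<->R3 -> R1=(0,0,0,0) R3=(0,0,0,0)
Op 2: inc R3 by 2 -> R3=(0,0,0,2) value=2
Op 3: merge R2<->R3 -> R2=(0,0,0,2) R3=(0,0,0,2)
Op 4: inc R3 by 5 -> R3=(0,0,0,7) value=7
Op 5: inc R0 by 2 -> R0=(2,0,0,0) value=2
Op 6: inc R2 by 4 -> R2=(0,0,4,2) value=6
Op 7: merge R3<->R1 -> R3=(0,0,0,7) R1=(0,0,0,7)

Answer: 2 0 0 0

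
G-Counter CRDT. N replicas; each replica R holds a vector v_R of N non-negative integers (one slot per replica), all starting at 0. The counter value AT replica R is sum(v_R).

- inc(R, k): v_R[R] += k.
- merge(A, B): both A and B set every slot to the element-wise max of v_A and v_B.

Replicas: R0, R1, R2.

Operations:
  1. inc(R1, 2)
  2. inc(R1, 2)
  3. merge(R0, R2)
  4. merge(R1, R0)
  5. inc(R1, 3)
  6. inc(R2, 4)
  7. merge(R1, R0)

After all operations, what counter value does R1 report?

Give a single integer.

Op 1: inc R1 by 2 -> R1=(0,2,0) value=2
Op 2: inc R1 by 2 -> R1=(0,4,0) value=4
Op 3: merge R0<->R2 -> R0=(0,0,0) R2=(0,0,0)
Op 4: merge R1<->R0 -> R1=(0,4,0) R0=(0,4,0)
Op 5: inc R1 by 3 -> R1=(0,7,0) value=7
Op 6: inc R2 by 4 -> R2=(0,0,4) value=4
Op 7: merge R1<->R0 -> R1=(0,7,0) R0=(0,7,0)

Answer: 7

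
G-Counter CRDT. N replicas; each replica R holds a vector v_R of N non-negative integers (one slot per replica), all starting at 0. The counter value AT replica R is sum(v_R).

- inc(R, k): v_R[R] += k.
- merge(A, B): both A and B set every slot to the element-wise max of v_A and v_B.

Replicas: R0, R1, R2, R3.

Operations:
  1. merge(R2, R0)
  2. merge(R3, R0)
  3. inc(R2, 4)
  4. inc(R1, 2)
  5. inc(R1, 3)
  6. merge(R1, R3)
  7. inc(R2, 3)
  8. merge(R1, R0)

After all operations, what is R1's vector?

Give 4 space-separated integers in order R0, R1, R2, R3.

Op 1: merge R2<->R0 -> R2=(0,0,0,0) R0=(0,0,0,0)
Op 2: merge R3<->R0 -> R3=(0,0,0,0) R0=(0,0,0,0)
Op 3: inc R2 by 4 -> R2=(0,0,4,0) value=4
Op 4: inc R1 by 2 -> R1=(0,2,0,0) value=2
Op 5: inc R1 by 3 -> R1=(0,5,0,0) value=5
Op 6: merge R1<->R3 -> R1=(0,5,0,0) R3=(0,5,0,0)
Op 7: inc R2 by 3 -> R2=(0,0,7,0) value=7
Op 8: merge R1<->R0 -> R1=(0,5,0,0) R0=(0,5,0,0)

Answer: 0 5 0 0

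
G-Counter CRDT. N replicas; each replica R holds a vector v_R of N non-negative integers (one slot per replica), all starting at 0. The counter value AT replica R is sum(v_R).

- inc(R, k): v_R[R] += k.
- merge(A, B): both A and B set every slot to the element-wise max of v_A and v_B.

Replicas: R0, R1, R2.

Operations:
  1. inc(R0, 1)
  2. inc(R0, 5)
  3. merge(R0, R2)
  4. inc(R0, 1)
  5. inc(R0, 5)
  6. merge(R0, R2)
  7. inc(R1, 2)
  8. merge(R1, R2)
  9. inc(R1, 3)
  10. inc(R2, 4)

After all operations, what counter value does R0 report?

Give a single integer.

Answer: 12

Derivation:
Op 1: inc R0 by 1 -> R0=(1,0,0) value=1
Op 2: inc R0 by 5 -> R0=(6,0,0) value=6
Op 3: merge R0<->R2 -> R0=(6,0,0) R2=(6,0,0)
Op 4: inc R0 by 1 -> R0=(7,0,0) value=7
Op 5: inc R0 by 5 -> R0=(12,0,0) value=12
Op 6: merge R0<->R2 -> R0=(12,0,0) R2=(12,0,0)
Op 7: inc R1 by 2 -> R1=(0,2,0) value=2
Op 8: merge R1<->R2 -> R1=(12,2,0) R2=(12,2,0)
Op 9: inc R1 by 3 -> R1=(12,5,0) value=17
Op 10: inc R2 by 4 -> R2=(12,2,4) value=18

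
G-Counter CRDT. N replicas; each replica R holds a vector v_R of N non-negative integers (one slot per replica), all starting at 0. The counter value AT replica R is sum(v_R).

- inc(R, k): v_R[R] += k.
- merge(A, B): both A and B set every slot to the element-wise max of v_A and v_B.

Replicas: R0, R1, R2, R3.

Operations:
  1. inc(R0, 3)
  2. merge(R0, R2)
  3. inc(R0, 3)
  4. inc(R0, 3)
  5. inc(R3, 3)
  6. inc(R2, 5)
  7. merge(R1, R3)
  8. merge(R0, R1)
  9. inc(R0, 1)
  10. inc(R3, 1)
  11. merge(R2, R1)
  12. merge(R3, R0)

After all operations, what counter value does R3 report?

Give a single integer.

Answer: 14

Derivation:
Op 1: inc R0 by 3 -> R0=(3,0,0,0) value=3
Op 2: merge R0<->R2 -> R0=(3,0,0,0) R2=(3,0,0,0)
Op 3: inc R0 by 3 -> R0=(6,0,0,0) value=6
Op 4: inc R0 by 3 -> R0=(9,0,0,0) value=9
Op 5: inc R3 by 3 -> R3=(0,0,0,3) value=3
Op 6: inc R2 by 5 -> R2=(3,0,5,0) value=8
Op 7: merge R1<->R3 -> R1=(0,0,0,3) R3=(0,0,0,3)
Op 8: merge R0<->R1 -> R0=(9,0,0,3) R1=(9,0,0,3)
Op 9: inc R0 by 1 -> R0=(10,0,0,3) value=13
Op 10: inc R3 by 1 -> R3=(0,0,0,4) value=4
Op 11: merge R2<->R1 -> R2=(9,0,5,3) R1=(9,0,5,3)
Op 12: merge R3<->R0 -> R3=(10,0,0,4) R0=(10,0,0,4)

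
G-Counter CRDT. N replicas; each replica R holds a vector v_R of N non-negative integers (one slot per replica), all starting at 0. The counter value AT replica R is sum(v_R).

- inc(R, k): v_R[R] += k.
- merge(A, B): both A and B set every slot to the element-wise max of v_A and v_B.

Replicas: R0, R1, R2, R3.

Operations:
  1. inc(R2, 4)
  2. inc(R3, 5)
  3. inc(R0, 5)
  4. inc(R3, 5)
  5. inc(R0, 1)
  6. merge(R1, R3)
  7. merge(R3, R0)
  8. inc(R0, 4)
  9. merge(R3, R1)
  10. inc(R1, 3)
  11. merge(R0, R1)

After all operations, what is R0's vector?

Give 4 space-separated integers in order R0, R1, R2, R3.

Answer: 10 3 0 10

Derivation:
Op 1: inc R2 by 4 -> R2=(0,0,4,0) value=4
Op 2: inc R3 by 5 -> R3=(0,0,0,5) value=5
Op 3: inc R0 by 5 -> R0=(5,0,0,0) value=5
Op 4: inc R3 by 5 -> R3=(0,0,0,10) value=10
Op 5: inc R0 by 1 -> R0=(6,0,0,0) value=6
Op 6: merge R1<->R3 -> R1=(0,0,0,10) R3=(0,0,0,10)
Op 7: merge R3<->R0 -> R3=(6,0,0,10) R0=(6,0,0,10)
Op 8: inc R0 by 4 -> R0=(10,0,0,10) value=20
Op 9: merge R3<->R1 -> R3=(6,0,0,10) R1=(6,0,0,10)
Op 10: inc R1 by 3 -> R1=(6,3,0,10) value=19
Op 11: merge R0<->R1 -> R0=(10,3,0,10) R1=(10,3,0,10)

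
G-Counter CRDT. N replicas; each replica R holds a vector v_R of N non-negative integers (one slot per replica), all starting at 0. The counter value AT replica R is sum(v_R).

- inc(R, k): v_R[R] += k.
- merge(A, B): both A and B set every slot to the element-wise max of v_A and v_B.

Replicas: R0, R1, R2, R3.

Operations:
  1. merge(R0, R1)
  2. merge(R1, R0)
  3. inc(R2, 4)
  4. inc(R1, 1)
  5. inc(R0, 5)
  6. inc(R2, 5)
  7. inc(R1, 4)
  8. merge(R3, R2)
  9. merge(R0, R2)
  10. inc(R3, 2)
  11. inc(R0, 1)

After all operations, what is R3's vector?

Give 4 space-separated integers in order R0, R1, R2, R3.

Op 1: merge R0<->R1 -> R0=(0,0,0,0) R1=(0,0,0,0)
Op 2: merge R1<->R0 -> R1=(0,0,0,0) R0=(0,0,0,0)
Op 3: inc R2 by 4 -> R2=(0,0,4,0) value=4
Op 4: inc R1 by 1 -> R1=(0,1,0,0) value=1
Op 5: inc R0 by 5 -> R0=(5,0,0,0) value=5
Op 6: inc R2 by 5 -> R2=(0,0,9,0) value=9
Op 7: inc R1 by 4 -> R1=(0,5,0,0) value=5
Op 8: merge R3<->R2 -> R3=(0,0,9,0) R2=(0,0,9,0)
Op 9: merge R0<->R2 -> R0=(5,0,9,0) R2=(5,0,9,0)
Op 10: inc R3 by 2 -> R3=(0,0,9,2) value=11
Op 11: inc R0 by 1 -> R0=(6,0,9,0) value=15

Answer: 0 0 9 2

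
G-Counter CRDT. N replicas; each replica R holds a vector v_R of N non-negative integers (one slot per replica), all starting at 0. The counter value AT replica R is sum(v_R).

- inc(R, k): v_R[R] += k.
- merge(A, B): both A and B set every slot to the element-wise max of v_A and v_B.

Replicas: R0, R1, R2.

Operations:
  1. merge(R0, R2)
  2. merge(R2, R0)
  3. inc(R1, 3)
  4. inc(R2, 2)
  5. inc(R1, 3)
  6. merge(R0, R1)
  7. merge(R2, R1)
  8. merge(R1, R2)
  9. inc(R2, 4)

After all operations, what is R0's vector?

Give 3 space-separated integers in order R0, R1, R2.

Answer: 0 6 0

Derivation:
Op 1: merge R0<->R2 -> R0=(0,0,0) R2=(0,0,0)
Op 2: merge R2<->R0 -> R2=(0,0,0) R0=(0,0,0)
Op 3: inc R1 by 3 -> R1=(0,3,0) value=3
Op 4: inc R2 by 2 -> R2=(0,0,2) value=2
Op 5: inc R1 by 3 -> R1=(0,6,0) value=6
Op 6: merge R0<->R1 -> R0=(0,6,0) R1=(0,6,0)
Op 7: merge R2<->R1 -> R2=(0,6,2) R1=(0,6,2)
Op 8: merge R1<->R2 -> R1=(0,6,2) R2=(0,6,2)
Op 9: inc R2 by 4 -> R2=(0,6,6) value=12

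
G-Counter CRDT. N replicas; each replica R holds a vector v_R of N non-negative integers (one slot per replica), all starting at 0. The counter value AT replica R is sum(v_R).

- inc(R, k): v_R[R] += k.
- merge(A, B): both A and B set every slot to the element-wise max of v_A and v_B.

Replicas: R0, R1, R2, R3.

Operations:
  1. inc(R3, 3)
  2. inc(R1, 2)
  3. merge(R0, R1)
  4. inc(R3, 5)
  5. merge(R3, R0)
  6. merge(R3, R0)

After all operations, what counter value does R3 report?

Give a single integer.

Op 1: inc R3 by 3 -> R3=(0,0,0,3) value=3
Op 2: inc R1 by 2 -> R1=(0,2,0,0) value=2
Op 3: merge R0<->R1 -> R0=(0,2,0,0) R1=(0,2,0,0)
Op 4: inc R3 by 5 -> R3=(0,0,0,8) value=8
Op 5: merge R3<->R0 -> R3=(0,2,0,8) R0=(0,2,0,8)
Op 6: merge R3<->R0 -> R3=(0,2,0,8) R0=(0,2,0,8)

Answer: 10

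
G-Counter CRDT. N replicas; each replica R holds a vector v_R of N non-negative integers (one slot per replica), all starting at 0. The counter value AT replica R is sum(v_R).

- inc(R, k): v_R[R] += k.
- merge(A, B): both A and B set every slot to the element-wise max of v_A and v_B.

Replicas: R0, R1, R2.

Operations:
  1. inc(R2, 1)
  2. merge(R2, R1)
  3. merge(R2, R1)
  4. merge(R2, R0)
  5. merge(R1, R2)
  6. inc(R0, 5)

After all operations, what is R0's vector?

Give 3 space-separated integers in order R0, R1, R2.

Answer: 5 0 1

Derivation:
Op 1: inc R2 by 1 -> R2=(0,0,1) value=1
Op 2: merge R2<->R1 -> R2=(0,0,1) R1=(0,0,1)
Op 3: merge R2<->R1 -> R2=(0,0,1) R1=(0,0,1)
Op 4: merge R2<->R0 -> R2=(0,0,1) R0=(0,0,1)
Op 5: merge R1<->R2 -> R1=(0,0,1) R2=(0,0,1)
Op 6: inc R0 by 5 -> R0=(5,0,1) value=6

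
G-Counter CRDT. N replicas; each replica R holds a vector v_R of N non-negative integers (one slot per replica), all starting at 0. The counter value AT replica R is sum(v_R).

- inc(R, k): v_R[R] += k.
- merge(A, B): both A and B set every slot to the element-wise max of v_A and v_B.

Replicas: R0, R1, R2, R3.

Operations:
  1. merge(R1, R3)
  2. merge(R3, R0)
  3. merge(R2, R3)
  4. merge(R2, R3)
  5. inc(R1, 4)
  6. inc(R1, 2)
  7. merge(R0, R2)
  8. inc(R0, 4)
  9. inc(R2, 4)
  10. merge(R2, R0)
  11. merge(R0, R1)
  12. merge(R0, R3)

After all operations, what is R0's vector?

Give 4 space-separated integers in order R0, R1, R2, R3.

Op 1: merge R1<->R3 -> R1=(0,0,0,0) R3=(0,0,0,0)
Op 2: merge R3<->R0 -> R3=(0,0,0,0) R0=(0,0,0,0)
Op 3: merge R2<->R3 -> R2=(0,0,0,0) R3=(0,0,0,0)
Op 4: merge R2<->R3 -> R2=(0,0,0,0) R3=(0,0,0,0)
Op 5: inc R1 by 4 -> R1=(0,4,0,0) value=4
Op 6: inc R1 by 2 -> R1=(0,6,0,0) value=6
Op 7: merge R0<->R2 -> R0=(0,0,0,0) R2=(0,0,0,0)
Op 8: inc R0 by 4 -> R0=(4,0,0,0) value=4
Op 9: inc R2 by 4 -> R2=(0,0,4,0) value=4
Op 10: merge R2<->R0 -> R2=(4,0,4,0) R0=(4,0,4,0)
Op 11: merge R0<->R1 -> R0=(4,6,4,0) R1=(4,6,4,0)
Op 12: merge R0<->R3 -> R0=(4,6,4,0) R3=(4,6,4,0)

Answer: 4 6 4 0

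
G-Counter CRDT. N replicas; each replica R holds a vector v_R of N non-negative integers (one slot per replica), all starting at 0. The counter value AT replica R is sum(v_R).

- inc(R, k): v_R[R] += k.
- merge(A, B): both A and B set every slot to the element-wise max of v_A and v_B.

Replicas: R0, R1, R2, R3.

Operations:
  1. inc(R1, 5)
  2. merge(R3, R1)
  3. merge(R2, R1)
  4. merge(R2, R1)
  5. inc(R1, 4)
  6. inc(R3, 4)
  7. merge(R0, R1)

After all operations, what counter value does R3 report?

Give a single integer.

Answer: 9

Derivation:
Op 1: inc R1 by 5 -> R1=(0,5,0,0) value=5
Op 2: merge R3<->R1 -> R3=(0,5,0,0) R1=(0,5,0,0)
Op 3: merge R2<->R1 -> R2=(0,5,0,0) R1=(0,5,0,0)
Op 4: merge R2<->R1 -> R2=(0,5,0,0) R1=(0,5,0,0)
Op 5: inc R1 by 4 -> R1=(0,9,0,0) value=9
Op 6: inc R3 by 4 -> R3=(0,5,0,4) value=9
Op 7: merge R0<->R1 -> R0=(0,9,0,0) R1=(0,9,0,0)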